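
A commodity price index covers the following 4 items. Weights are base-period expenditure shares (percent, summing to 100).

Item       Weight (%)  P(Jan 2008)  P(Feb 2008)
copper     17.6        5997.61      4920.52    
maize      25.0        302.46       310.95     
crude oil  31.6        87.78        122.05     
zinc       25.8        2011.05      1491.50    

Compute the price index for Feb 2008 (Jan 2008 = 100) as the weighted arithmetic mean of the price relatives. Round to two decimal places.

103.21

copper: 17.6 × (4920.52/5997.61) = 17.6 × 0.820413 = 14.4393
maize: 25.0 × (310.95/302.46) = 25.0 × 1.028070 = 25.7017
crude oil: 31.6 × (122.05/87.78) = 31.6 × 1.390408 = 43.9369
zinc: 25.8 × (1491.50/2011.05) = 25.8 × 0.741652 = 19.1346
Index = Σ wᵢ·(p₁ᵢ/p₀ᵢ) = 14.4393 + 25.7017 + 43.9369 + 19.1346 = 103.2125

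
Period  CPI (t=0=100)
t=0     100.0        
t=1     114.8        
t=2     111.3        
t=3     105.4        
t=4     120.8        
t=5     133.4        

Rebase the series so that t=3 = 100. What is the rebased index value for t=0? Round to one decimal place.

94.9

Rebased(t=0) = 100.0 / 105.4 × 100 = 94.8767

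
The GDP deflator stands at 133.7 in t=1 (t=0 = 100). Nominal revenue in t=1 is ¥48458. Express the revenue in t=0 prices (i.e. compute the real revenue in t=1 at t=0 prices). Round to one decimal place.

36243.8

Real = Nominal ÷ (Index/100) = 48458 ÷ (133.7/100)
     = 48458 ÷ 1.337 = 36243.8295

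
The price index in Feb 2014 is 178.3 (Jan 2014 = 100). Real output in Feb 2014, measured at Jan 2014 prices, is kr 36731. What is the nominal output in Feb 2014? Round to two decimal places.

Nominal = Real × (Index/100) = 36731 × (178.3/100)
        = 36731 × 1.783 = 65491.3730

65491.37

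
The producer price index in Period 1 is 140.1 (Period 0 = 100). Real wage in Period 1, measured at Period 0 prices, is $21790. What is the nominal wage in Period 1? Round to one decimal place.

30527.8

Nominal = Real × (Index/100) = 21790 × (140.1/100)
        = 21790 × 1.401 = 30527.7900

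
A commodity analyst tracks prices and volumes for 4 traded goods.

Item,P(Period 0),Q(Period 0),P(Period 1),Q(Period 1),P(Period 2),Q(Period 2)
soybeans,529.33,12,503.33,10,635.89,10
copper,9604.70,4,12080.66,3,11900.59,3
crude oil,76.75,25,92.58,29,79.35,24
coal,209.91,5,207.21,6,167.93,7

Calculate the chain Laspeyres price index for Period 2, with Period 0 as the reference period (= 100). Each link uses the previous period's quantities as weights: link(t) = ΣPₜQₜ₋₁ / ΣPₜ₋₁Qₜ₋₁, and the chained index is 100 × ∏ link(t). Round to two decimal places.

Link Period 0→Period 1:
ΣP(Period 1)Q(Period 0) = 503.33×12 + 12080.66×4 + 92.58×25 + 207.21×5 = 6039.96 + 48322.64 + 2314.5 + 1036.05 = 57713.15
ΣP(Period 0)Q(Period 0) = 529.33×12 + 9604.70×4 + 76.75×25 + 209.91×5 = 6351.96 + 38418.8 + 1918.75 + 1049.55 = 47739.06
link = 57713.15/47739.06 = 1.208929
Link Period 1→Period 2:
ΣP(Period 2)Q(Period 1) = 635.89×10 + 11900.59×3 + 79.35×29 + 167.93×6 = 6358.9 + 35701.77 + 2301.15 + 1007.58 = 45369.4
ΣP(Period 1)Q(Period 1) = 503.33×10 + 12080.66×3 + 92.58×29 + 207.21×6 = 5033.3 + 36241.98 + 2684.82 + 1243.26 = 45203.36
link = 45369.4/45203.36 = 1.003673
Chained index = 100 × 1.208929 × 1.003673 = 121.3370

121.34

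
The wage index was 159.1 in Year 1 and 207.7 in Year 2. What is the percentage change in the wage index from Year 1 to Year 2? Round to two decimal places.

30.55%

Change = (207.7 − 159.1) / 159.1 × 100
       = 48.6 / 159.1 × 100 = 30.5468%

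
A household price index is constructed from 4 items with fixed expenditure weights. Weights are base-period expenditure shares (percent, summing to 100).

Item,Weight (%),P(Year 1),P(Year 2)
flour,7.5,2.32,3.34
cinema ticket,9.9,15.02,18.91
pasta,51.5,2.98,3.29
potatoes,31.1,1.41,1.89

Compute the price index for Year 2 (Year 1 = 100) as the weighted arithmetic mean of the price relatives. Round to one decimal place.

121.8

flour: 7.5 × (3.34/2.32) = 7.5 × 1.439655 = 10.7974
cinema ticket: 9.9 × (18.91/15.02) = 9.9 × 1.258988 = 12.4640
pasta: 51.5 × (3.29/2.98) = 51.5 × 1.104027 = 56.8574
potatoes: 31.1 × (1.89/1.41) = 31.1 × 1.340426 = 41.6872
Index = Σ wᵢ·(p₁ᵢ/p₀ᵢ) = 10.7974 + 12.4640 + 56.8574 + 41.6872 = 121.8060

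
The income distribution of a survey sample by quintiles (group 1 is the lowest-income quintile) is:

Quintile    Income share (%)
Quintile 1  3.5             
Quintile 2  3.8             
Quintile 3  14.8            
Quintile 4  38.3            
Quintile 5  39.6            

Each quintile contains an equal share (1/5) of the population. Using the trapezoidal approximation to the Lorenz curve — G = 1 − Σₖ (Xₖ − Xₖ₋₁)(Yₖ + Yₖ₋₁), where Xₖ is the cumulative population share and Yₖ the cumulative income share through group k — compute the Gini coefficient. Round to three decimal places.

Cumulative income shares Yₖ: 0.0350, 0.0730, 0.2210, 0.6040, 1.0000
Σ (Xₖ−Xₖ₋₁)(Yₖ+Yₖ₋₁) = (1/5)(0.0350+0.0000) + (1/5)(0.0730+0.0350) + (1/5)(0.2210+0.0730) + (1/5)(0.6040+0.2210) + (1/5)(1.0000+0.6040)
  = 0.0070 + 0.0216 + 0.0588 + 0.1650 + 0.3208 = 0.5732
G = 1 − 0.5732 = 0.4268

0.427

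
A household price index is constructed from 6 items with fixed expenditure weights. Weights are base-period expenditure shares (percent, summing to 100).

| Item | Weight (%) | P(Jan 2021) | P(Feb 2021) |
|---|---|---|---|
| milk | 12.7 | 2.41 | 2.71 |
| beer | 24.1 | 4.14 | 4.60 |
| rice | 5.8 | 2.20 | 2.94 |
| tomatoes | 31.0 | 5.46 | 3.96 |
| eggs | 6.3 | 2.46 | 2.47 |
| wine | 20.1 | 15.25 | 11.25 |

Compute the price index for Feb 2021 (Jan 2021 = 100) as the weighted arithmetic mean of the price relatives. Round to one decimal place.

milk: 12.7 × (2.71/2.41) = 12.7 × 1.124481 = 14.2809
beer: 24.1 × (4.60/4.14) = 24.1 × 1.111111 = 26.7778
rice: 5.8 × (2.94/2.20) = 5.8 × 1.336364 = 7.7509
tomatoes: 31.0 × (3.96/5.46) = 31.0 × 0.725275 = 22.4835
eggs: 6.3 × (2.47/2.46) = 6.3 × 1.004065 = 6.3256
wine: 20.1 × (11.25/15.25) = 20.1 × 0.737705 = 14.8279
Index = Σ wᵢ·(p₁ᵢ/p₀ᵢ) = 14.2809 + 26.7778 + 7.7509 + 22.4835 + 6.3256 + 14.8279 = 92.4466

92.4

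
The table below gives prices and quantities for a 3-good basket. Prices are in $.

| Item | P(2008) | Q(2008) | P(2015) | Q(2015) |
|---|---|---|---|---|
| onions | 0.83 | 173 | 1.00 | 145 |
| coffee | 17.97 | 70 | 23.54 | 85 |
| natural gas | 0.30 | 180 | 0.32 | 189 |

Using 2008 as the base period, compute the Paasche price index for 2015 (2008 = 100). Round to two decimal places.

129.44

Paasche price index uses current-period quantities as weights.
ΣP(2015)·Q(2015) = 1.00×145 + 23.54×85 + 0.32×189 = 145 + 2000.9 + 60.48 = 2206.38
ΣP(2008)·Q(2015) = 0.83×145 + 17.97×85 + 0.30×189 = 120.35 + 1527.45 + 56.7 = 1704.5
Index = 2206.38 / 1704.5 × 100 = 129.4444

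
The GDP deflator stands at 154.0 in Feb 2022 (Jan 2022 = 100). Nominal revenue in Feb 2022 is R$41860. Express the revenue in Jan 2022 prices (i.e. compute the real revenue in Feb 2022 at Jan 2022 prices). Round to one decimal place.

Real = Nominal ÷ (Index/100) = 41860 ÷ (154.0/100)
     = 41860 ÷ 1.540 = 27181.8182

27181.8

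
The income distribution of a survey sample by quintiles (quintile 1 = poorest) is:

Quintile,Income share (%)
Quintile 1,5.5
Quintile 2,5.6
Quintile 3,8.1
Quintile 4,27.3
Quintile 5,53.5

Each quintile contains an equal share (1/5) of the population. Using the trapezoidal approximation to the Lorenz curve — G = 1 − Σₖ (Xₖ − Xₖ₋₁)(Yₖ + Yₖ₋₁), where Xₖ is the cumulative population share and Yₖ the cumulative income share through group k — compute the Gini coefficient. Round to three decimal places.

Cumulative income shares Yₖ: 0.0550, 0.1110, 0.1920, 0.4650, 1.0000
Σ (Xₖ−Xₖ₋₁)(Yₖ+Yₖ₋₁) = (1/5)(0.0550+0.0000) + (1/5)(0.1110+0.0550) + (1/5)(0.1920+0.1110) + (1/5)(0.4650+0.1920) + (1/5)(1.0000+0.4650)
  = 0.0110 + 0.0332 + 0.0606 + 0.1314 + 0.2930 = 0.5292
G = 1 − 0.5292 = 0.4708

0.471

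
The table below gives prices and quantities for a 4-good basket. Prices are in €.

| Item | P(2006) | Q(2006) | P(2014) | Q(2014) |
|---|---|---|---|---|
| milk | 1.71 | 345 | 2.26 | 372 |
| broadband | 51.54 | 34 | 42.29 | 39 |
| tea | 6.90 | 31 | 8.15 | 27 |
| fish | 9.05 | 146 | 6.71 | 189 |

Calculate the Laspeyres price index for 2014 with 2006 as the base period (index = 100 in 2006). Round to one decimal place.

89.0

Laspeyres price index uses base-period quantities as weights.
ΣP(2014)·Q(2006) = 2.26×345 + 42.29×34 + 8.15×31 + 6.71×146 = 779.7 + 1437.86 + 252.65 + 979.66 = 3449.87
ΣP(2006)·Q(2006) = 1.71×345 + 51.54×34 + 6.90×31 + 9.05×146 = 589.95 + 1752.36 + 213.9 + 1321.3 = 3877.51
Index = 3449.87 / 3877.51 × 100 = 88.9713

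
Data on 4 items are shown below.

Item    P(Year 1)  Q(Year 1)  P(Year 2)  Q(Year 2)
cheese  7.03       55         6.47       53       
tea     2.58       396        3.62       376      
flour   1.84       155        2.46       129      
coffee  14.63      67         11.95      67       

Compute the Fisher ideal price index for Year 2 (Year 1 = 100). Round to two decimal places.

110.68

Laspeyres component (base-period weights):
ΣP(Year 2)Q(Year 1) = 6.47×55 + 3.62×396 + 2.46×155 + 11.95×67 = 355.85 + 1433.52 + 381.3 + 800.65 = 2971.32
ΣP(Year 1)Q(Year 1) = 7.03×55 + 2.58×396 + 1.84×155 + 14.63×67 = 386.65 + 1021.68 + 285.2 + 980.21 = 2673.74
L = 2971.32 / 2673.74 × 100 = 111.1297
Paasche component (current-period weights):
ΣP(Year 2)Q(Year 2) = 6.47×53 + 3.62×376 + 2.46×129 + 11.95×67 = 342.91 + 1361.12 + 317.34 + 800.65 = 2822.02
ΣP(Year 1)Q(Year 2) = 7.03×53 + 2.58×376 + 1.84×129 + 14.63×67 = 372.59 + 970.08 + 237.36 + 980.21 = 2560.24
P = 2822.02 / 2560.24 × 100 = 110.2248
Fisher = √(L × P) = √(111.1297 × 110.2248) = 110.6764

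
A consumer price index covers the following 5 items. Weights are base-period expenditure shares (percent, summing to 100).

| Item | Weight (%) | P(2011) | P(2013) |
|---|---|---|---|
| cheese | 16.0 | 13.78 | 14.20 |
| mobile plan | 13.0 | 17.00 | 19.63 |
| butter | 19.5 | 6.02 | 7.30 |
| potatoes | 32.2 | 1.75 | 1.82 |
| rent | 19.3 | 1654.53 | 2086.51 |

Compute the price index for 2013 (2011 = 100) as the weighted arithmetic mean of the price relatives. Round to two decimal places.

112.97

cheese: 16.0 × (14.20/13.78) = 16.0 × 1.030479 = 16.4877
mobile plan: 13.0 × (19.63/17.00) = 13.0 × 1.154706 = 15.0112
butter: 19.5 × (7.30/6.02) = 19.5 × 1.212625 = 23.6462
potatoes: 32.2 × (1.82/1.75) = 32.2 × 1.040000 = 33.4880
rent: 19.3 × (2086.51/1654.53) = 19.3 × 1.261089 = 24.3390
Index = Σ wᵢ·(p₁ᵢ/p₀ᵢ) = 16.4877 + 15.0112 + 23.6462 + 33.4880 + 24.3390 = 112.9720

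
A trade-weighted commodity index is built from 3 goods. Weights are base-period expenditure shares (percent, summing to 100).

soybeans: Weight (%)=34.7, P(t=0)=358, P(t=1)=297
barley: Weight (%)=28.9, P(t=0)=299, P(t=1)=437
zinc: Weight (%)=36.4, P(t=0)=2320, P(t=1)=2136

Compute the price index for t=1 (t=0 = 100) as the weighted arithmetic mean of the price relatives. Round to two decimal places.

soybeans: 34.7 × (297/358) = 34.7 × 0.829609 = 28.7874
barley: 28.9 × (437/299) = 28.9 × 1.461538 = 42.2385
zinc: 36.4 × (2136/2320) = 36.4 × 0.920690 = 33.5131
Index = Σ wᵢ·(p₁ᵢ/p₀ᵢ) = 28.7874 + 42.2385 + 33.5131 = 104.5390

104.54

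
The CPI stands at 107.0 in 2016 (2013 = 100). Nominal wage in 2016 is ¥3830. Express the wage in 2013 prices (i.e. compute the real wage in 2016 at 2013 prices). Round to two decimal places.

3579.44

Real = Nominal ÷ (Index/100) = 3830 ÷ (107.0/100)
     = 3830 ÷ 1.070 = 3579.4393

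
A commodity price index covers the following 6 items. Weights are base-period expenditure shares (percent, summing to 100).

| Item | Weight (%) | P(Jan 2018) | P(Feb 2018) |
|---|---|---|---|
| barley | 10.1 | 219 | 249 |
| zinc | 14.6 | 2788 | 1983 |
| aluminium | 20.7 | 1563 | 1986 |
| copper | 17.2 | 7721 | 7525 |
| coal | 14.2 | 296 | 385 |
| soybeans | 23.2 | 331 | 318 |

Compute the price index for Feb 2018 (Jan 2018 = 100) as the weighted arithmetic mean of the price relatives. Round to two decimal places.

barley: 10.1 × (249/219) = 10.1 × 1.136986 = 11.4836
zinc: 14.6 × (1983/2788) = 14.6 × 0.711263 = 10.3844
aluminium: 20.7 × (1986/1563) = 20.7 × 1.270633 = 26.3021
copper: 17.2 × (7525/7721) = 17.2 × 0.974615 = 16.7634
coal: 14.2 × (385/296) = 14.2 × 1.300676 = 18.4696
soybeans: 23.2 × (318/331) = 23.2 × 0.960725 = 22.2888
Index = Σ wᵢ·(p₁ᵢ/p₀ᵢ) = 11.4836 + 10.3844 + 26.3021 + 16.7634 + 18.4696 + 22.2888 = 105.6919

105.69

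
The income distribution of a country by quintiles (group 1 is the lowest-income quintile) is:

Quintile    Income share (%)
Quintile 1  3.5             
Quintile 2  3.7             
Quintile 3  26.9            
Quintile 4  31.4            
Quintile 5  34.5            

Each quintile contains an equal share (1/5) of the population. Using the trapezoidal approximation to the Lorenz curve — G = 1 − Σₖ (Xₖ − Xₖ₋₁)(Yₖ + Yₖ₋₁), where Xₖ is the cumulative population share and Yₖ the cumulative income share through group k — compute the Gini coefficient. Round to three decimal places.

Cumulative income shares Yₖ: 0.0350, 0.0720, 0.3410, 0.6550, 1.0000
Σ (Xₖ−Xₖ₋₁)(Yₖ+Yₖ₋₁) = (1/5)(0.0350+0.0000) + (1/5)(0.0720+0.0350) + (1/5)(0.3410+0.0720) + (1/5)(0.6550+0.3410) + (1/5)(1.0000+0.6550)
  = 0.0070 + 0.0214 + 0.0826 + 0.1992 + 0.3310 = 0.6412
G = 1 − 0.6412 = 0.3588

0.359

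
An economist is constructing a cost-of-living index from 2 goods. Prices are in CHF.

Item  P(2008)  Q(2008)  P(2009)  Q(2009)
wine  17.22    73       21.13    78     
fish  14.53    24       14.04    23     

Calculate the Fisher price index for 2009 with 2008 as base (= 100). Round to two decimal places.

117.28

Laspeyres component (base-period weights):
ΣP(2009)Q(2008) = 21.13×73 + 14.04×24 = 1542.49 + 336.96 = 1879.45
ΣP(2008)Q(2008) = 17.22×73 + 14.53×24 = 1257.06 + 348.72 = 1605.78
L = 1879.45 / 1605.78 × 100 = 117.0428
Paasche component (current-period weights):
ΣP(2009)Q(2009) = 21.13×78 + 14.04×23 = 1648.14 + 322.92 = 1971.06
ΣP(2008)Q(2009) = 17.22×78 + 14.53×23 = 1343.16 + 334.19 = 1677.35
P = 1971.06 / 1677.35 × 100 = 117.5104
Fisher = √(L × P) = √(117.0428 × 117.5104) = 117.2764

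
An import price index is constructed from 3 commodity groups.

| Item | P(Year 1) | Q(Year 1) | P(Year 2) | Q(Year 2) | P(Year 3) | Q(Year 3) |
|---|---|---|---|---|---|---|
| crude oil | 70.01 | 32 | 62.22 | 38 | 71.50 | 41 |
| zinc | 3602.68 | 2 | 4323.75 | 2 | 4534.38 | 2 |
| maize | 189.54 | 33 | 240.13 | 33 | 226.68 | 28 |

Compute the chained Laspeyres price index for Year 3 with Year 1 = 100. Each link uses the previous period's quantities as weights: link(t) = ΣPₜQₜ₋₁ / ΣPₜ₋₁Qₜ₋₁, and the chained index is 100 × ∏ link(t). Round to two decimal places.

120.29

Link Year 1→Year 2:
ΣP(Year 2)Q(Year 1) = 62.22×32 + 4323.75×2 + 240.13×33 = 1991.04 + 8647.5 + 7924.29 = 18562.83
ΣP(Year 1)Q(Year 1) = 70.01×32 + 3602.68×2 + 189.54×33 = 2240.32 + 7205.36 + 6254.82 = 15700.5
link = 18562.83/15700.5 = 1.182308
Link Year 2→Year 3:
ΣP(Year 3)Q(Year 2) = 71.50×38 + 4534.38×2 + 226.68×33 = 2717 + 9068.76 + 7480.44 = 19266.2
ΣP(Year 2)Q(Year 2) = 62.22×38 + 4323.75×2 + 240.13×33 = 2364.36 + 8647.5 + 7924.29 = 18936.15
link = 19266.2/18936.15 = 1.017430
Chained index = 100 × 1.182308 × 1.017430 = 120.2915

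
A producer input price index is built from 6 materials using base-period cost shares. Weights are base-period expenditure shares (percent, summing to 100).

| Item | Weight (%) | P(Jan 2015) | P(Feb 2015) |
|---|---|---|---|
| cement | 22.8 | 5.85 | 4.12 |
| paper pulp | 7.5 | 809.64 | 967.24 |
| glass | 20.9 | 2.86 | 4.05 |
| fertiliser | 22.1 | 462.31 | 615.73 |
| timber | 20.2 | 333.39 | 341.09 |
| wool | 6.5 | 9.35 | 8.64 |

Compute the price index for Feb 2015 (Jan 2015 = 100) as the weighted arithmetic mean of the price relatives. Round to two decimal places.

cement: 22.8 × (4.12/5.85) = 22.8 × 0.704274 = 16.0574
paper pulp: 7.5 × (967.24/809.64) = 7.5 × 1.194654 = 8.9599
glass: 20.9 × (4.05/2.86) = 20.9 × 1.416084 = 29.5962
fertiliser: 22.1 × (615.73/462.31) = 22.1 × 1.331855 = 29.4340
timber: 20.2 × (341.09/333.39) = 20.2 × 1.023096 = 20.6665
wool: 6.5 × (8.64/9.35) = 6.5 × 0.924064 = 6.0064
Index = Σ wᵢ·(p₁ᵢ/p₀ᵢ) = 16.0574 + 8.9599 + 29.5962 + 29.4340 + 20.6665 + 6.0064 = 110.7205

110.72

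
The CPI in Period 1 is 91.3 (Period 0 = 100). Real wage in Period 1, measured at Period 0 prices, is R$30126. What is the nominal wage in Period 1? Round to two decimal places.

27505.04

Nominal = Real × (Index/100) = 30126 × (91.3/100)
        = 30126 × 0.913 = 27505.0380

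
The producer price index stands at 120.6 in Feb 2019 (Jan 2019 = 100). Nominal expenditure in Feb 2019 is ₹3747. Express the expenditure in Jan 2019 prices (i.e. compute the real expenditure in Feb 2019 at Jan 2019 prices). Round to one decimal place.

Real = Nominal ÷ (Index/100) = 3747 ÷ (120.6/100)
     = 3747 ÷ 1.206 = 3106.9652

3107.0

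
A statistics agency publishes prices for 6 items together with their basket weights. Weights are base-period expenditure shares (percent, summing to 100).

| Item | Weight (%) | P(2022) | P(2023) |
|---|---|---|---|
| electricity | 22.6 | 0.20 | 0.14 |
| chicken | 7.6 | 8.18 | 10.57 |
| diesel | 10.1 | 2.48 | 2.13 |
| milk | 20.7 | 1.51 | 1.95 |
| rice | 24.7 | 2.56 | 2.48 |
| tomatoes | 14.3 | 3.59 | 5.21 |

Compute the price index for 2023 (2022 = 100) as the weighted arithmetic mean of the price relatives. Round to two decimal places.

electricity: 22.6 × (0.14/0.20) = 22.6 × 0.700000 = 15.8200
chicken: 7.6 × (10.57/8.18) = 7.6 × 1.292176 = 9.8205
diesel: 10.1 × (2.13/2.48) = 10.1 × 0.858871 = 8.6746
milk: 20.7 × (1.95/1.51) = 20.7 × 1.291391 = 26.7318
rice: 24.7 × (2.48/2.56) = 24.7 × 0.968750 = 23.9281
tomatoes: 14.3 × (5.21/3.59) = 14.3 × 1.451253 = 20.7529
Index = Σ wᵢ·(p₁ᵢ/p₀ᵢ) = 15.8200 + 9.8205 + 8.6746 + 26.7318 + 23.9281 + 20.7529 = 105.7280

105.73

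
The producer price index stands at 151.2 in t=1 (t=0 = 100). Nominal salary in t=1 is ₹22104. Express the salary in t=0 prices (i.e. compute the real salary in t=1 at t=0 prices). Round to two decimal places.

14619.05

Real = Nominal ÷ (Index/100) = 22104 ÷ (151.2/100)
     = 22104 ÷ 1.512 = 14619.0476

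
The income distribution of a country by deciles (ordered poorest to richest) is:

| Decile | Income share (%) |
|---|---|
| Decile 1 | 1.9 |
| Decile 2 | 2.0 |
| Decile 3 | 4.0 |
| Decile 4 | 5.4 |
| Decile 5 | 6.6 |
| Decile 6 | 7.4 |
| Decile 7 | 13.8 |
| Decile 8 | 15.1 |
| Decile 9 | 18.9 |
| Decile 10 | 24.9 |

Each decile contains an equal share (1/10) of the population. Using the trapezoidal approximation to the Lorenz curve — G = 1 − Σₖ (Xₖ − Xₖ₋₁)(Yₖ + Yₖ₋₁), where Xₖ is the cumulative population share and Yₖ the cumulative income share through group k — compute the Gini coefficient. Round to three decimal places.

0.407

Cumulative income shares Yₖ: 0.0190, 0.0390, 0.0790, 0.1330, 0.1990, 0.2730, 0.4110, 0.5620, 0.7510, 1.0000
Σ (Xₖ−Xₖ₋₁)(Yₖ+Yₖ₋₁) = (1/10)(0.0190+0.0000) + (1/10)(0.0390+0.0190) + (1/10)(0.0790+0.0390) + (1/10)(0.1330+0.0790) + (1/10)(0.1990+0.1330) + (1/10)(0.2730+0.1990) + (1/10)(0.4110+0.2730) + (1/10)(0.5620+0.4110) + (1/10)(0.7510+0.5620) + (1/10)(1.0000+0.7510)
  = 0.0019 + 0.0058 + 0.0118 + 0.0212 + 0.0332 + 0.0472 + 0.0684 + 0.0973 + 0.1313 + 0.1751 = 0.5932
G = 1 − 0.5932 = 0.4068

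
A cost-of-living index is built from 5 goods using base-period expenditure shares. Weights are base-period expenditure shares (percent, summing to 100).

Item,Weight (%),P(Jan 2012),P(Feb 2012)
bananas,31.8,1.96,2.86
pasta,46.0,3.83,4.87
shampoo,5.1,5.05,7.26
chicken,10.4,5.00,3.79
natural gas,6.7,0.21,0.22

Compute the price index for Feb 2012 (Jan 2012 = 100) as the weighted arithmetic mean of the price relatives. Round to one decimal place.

127.1

bananas: 31.8 × (2.86/1.96) = 31.8 × 1.459184 = 46.4020
pasta: 46.0 × (4.87/3.83) = 46.0 × 1.271540 = 58.4909
shampoo: 5.1 × (7.26/5.05) = 5.1 × 1.437624 = 7.3319
chicken: 10.4 × (3.79/5.00) = 10.4 × 0.758000 = 7.8832
natural gas: 6.7 × (0.22/0.21) = 6.7 × 1.047619 = 7.0190
Index = Σ wᵢ·(p₁ᵢ/p₀ᵢ) = 46.4020 + 58.4909 + 7.3319 + 7.8832 + 7.0190 = 127.1270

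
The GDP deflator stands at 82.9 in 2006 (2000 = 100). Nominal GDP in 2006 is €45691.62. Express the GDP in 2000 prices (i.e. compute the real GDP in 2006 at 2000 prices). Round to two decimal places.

Real = Nominal ÷ (Index/100) = 45691.62 ÷ (82.9/100)
     = 45691.62 ÷ 0.829 = 55116.5501

55116.55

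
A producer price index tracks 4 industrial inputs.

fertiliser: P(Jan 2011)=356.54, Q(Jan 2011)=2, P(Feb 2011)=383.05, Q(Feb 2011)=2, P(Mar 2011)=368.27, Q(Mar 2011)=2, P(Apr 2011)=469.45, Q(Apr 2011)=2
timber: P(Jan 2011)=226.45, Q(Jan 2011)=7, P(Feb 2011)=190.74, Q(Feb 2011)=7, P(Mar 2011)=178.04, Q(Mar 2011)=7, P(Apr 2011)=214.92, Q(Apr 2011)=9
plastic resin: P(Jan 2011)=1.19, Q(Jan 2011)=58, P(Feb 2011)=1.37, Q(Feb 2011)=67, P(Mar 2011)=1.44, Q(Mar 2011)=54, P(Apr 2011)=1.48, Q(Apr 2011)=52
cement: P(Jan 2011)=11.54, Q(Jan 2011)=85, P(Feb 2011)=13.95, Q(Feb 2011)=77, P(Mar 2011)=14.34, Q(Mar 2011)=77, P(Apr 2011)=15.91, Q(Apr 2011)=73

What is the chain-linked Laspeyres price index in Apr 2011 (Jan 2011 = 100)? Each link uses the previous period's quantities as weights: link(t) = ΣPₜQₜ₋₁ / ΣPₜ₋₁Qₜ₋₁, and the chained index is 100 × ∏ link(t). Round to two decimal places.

Link Jan 2011→Feb 2011:
ΣP(Feb 2011)Q(Jan 2011) = 383.05×2 + 190.74×7 + 1.37×58 + 13.95×85 = 766.1 + 1335.18 + 79.46 + 1185.75 = 3366.49
ΣP(Jan 2011)Q(Jan 2011) = 356.54×2 + 226.45×7 + 1.19×58 + 11.54×85 = 713.08 + 1585.15 + 69.02 + 980.9 = 3348.15
link = 3366.49/3348.15 = 1.005478
Link Feb 2011→Mar 2011:
ΣP(Mar 2011)Q(Feb 2011) = 368.27×2 + 178.04×7 + 1.44×67 + 14.34×77 = 736.54 + 1246.28 + 96.48 + 1104.18 = 3183.48
ΣP(Feb 2011)Q(Feb 2011) = 383.05×2 + 190.74×7 + 1.37×67 + 13.95×77 = 766.1 + 1335.18 + 91.79 + 1074.15 = 3267.22
link = 3183.48/3267.22 = 0.974370
Link Mar 2011→Apr 2011:
ΣP(Apr 2011)Q(Mar 2011) = 469.45×2 + 214.92×7 + 1.48×54 + 15.91×77 = 938.9 + 1504.44 + 79.92 + 1225.07 = 3748.33
ΣP(Mar 2011)Q(Mar 2011) = 368.27×2 + 178.04×7 + 1.44×54 + 14.34×77 = 736.54 + 1246.28 + 77.76 + 1104.18 = 3164.76
link = 3748.33/3164.76 = 1.184396
Chained index = 100 × 1.005478 × 0.974370 × 1.184396 = 116.0361

116.04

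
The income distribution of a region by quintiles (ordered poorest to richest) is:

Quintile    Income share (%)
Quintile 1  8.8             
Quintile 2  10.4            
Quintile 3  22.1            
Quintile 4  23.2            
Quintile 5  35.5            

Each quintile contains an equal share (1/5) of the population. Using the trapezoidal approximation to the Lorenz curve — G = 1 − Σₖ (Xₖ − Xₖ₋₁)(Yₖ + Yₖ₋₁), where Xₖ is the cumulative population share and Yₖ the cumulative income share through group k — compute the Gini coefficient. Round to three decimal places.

Cumulative income shares Yₖ: 0.0880, 0.1920, 0.4130, 0.6450, 1.0000
Σ (Xₖ−Xₖ₋₁)(Yₖ+Yₖ₋₁) = (1/5)(0.0880+0.0000) + (1/5)(0.1920+0.0880) + (1/5)(0.4130+0.1920) + (1/5)(0.6450+0.4130) + (1/5)(1.0000+0.6450)
  = 0.0176 + 0.0560 + 0.1210 + 0.2116 + 0.3290 = 0.7352
G = 1 − 0.7352 = 0.2648

0.265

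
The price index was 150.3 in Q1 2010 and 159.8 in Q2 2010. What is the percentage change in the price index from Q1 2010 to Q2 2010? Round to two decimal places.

Change = (159.8 − 150.3) / 150.3 × 100
       = 9.5 / 150.3 × 100 = 6.3207%

6.32%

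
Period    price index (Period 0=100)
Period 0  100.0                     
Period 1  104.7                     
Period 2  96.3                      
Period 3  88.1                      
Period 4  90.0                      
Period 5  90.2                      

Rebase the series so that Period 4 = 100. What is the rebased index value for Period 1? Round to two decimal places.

Rebased(Period 1) = 104.7 / 90.0 × 100 = 116.3333

116.33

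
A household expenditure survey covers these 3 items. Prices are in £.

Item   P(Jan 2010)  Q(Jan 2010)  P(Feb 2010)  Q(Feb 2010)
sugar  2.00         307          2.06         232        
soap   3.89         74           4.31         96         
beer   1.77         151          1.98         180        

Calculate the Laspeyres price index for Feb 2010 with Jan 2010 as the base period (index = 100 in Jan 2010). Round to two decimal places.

106.95

Laspeyres price index uses base-period quantities as weights.
ΣP(Feb 2010)·Q(Jan 2010) = 2.06×307 + 4.31×74 + 1.98×151 = 632.42 + 318.94 + 298.98 = 1250.34
ΣP(Jan 2010)·Q(Jan 2010) = 2.00×307 + 3.89×74 + 1.77×151 = 614 + 287.86 + 267.27 = 1169.13
Index = 1250.34 / 1169.13 × 100 = 106.9462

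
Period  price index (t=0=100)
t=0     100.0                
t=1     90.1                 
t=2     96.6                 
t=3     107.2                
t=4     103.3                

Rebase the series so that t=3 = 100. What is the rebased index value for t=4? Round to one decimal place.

96.4

Rebased(t=4) = 103.3 / 107.2 × 100 = 96.3619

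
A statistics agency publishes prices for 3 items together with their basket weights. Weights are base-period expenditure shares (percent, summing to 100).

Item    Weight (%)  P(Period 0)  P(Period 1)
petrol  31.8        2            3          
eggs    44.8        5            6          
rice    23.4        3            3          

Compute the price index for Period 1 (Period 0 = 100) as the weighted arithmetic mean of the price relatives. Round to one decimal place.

124.9

petrol: 31.8 × (3/2) = 31.8 × 1.500000 = 47.7000
eggs: 44.8 × (6/5) = 44.8 × 1.200000 = 53.7600
rice: 23.4 × (3/3) = 23.4 × 1.000000 = 23.4000
Index = Σ wᵢ·(p₁ᵢ/p₀ᵢ) = 47.7000 + 53.7600 + 23.4000 = 124.8600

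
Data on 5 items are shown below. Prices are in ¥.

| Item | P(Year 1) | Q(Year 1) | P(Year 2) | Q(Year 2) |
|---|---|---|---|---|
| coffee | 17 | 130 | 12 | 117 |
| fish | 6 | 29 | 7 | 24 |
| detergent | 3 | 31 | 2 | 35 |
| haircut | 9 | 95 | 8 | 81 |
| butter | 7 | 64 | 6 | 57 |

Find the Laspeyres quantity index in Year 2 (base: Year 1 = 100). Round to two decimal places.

89.05

Laspeyres quantity index uses base-period prices as weights.
ΣP(Year 1)·Q(Year 2) = 17×117 + 6×24 + 3×35 + 9×81 + 7×57 = 1989 + 144 + 105 + 729 + 399 = 3366
ΣP(Year 1)·Q(Year 1) = 17×130 + 6×29 + 3×31 + 9×95 + 7×64 = 2210 + 174 + 93 + 855 + 448 = 3780
Index = 3366 / 3780 × 100 = 89.0476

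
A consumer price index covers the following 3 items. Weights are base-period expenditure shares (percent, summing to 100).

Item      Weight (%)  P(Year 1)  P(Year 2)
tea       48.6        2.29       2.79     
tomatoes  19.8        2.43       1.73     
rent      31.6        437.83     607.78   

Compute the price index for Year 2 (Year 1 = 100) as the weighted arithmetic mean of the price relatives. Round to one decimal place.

tea: 48.6 × (2.79/2.29) = 48.6 × 1.218341 = 59.2114
tomatoes: 19.8 × (1.73/2.43) = 19.8 × 0.711934 = 14.0963
rent: 31.6 × (607.78/437.83) = 31.6 × 1.388164 = 43.8660
Index = Σ wᵢ·(p₁ᵢ/p₀ᵢ) = 59.2114 + 14.0963 + 43.8660 = 117.1736

117.2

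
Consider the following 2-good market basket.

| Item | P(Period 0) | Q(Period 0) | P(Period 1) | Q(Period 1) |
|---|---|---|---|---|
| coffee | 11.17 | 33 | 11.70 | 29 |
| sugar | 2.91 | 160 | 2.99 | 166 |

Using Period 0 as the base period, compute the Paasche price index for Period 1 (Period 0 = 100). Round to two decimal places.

103.55

Paasche price index uses current-period quantities as weights.
ΣP(Period 1)·Q(Period 1) = 11.70×29 + 2.99×166 = 339.3 + 496.34 = 835.64
ΣP(Period 0)·Q(Period 1) = 11.17×29 + 2.91×166 = 323.93 + 483.06 = 806.99
Index = 835.64 / 806.99 × 100 = 103.5502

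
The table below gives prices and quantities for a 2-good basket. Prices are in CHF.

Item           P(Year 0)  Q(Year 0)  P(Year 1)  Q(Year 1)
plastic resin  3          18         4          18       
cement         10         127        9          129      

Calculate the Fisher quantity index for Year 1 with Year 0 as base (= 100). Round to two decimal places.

101.50

Laspeyres component (base-period weights):
ΣP(Year 0)Q(Year 1) = 3×18 + 10×129 = 54 + 1290 = 1344
ΣP(Year 0)Q(Year 0) = 3×18 + 10×127 = 54 + 1270 = 1324
L = 1344 / 1324 × 100 = 101.5106
Paasche component (current-period weights):
ΣP(Year 1)Q(Year 1) = 4×18 + 9×129 = 72 + 1161 = 1233
ΣP(Year 1)Q(Year 0) = 4×18 + 9×127 = 72 + 1143 = 1215
P = 1233 / 1215 × 100 = 101.4815
Fisher = √(L × P) = √(101.5106 × 101.4815) = 101.4960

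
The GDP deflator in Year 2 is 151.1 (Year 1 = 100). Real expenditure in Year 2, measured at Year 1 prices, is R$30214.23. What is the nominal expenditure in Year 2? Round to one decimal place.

45653.7

Nominal = Real × (Index/100) = 30214.23 × (151.1/100)
        = 30214.23 × 1.511 = 45653.7015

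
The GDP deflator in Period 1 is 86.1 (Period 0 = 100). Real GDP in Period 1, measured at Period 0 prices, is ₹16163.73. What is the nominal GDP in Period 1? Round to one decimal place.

13917.0

Nominal = Real × (Index/100) = 16163.73 × (86.1/100)
        = 16163.73 × 0.861 = 13916.9715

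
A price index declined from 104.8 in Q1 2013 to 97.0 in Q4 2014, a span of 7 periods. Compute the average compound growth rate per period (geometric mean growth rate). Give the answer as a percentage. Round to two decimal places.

Growth factor = (97.0/104.8)^(1/7) = (0.925573)^(1/7) = 0.989012
Growth rate = 0.989012 − 1 = -0.010988 = -1.0988%

-1.10%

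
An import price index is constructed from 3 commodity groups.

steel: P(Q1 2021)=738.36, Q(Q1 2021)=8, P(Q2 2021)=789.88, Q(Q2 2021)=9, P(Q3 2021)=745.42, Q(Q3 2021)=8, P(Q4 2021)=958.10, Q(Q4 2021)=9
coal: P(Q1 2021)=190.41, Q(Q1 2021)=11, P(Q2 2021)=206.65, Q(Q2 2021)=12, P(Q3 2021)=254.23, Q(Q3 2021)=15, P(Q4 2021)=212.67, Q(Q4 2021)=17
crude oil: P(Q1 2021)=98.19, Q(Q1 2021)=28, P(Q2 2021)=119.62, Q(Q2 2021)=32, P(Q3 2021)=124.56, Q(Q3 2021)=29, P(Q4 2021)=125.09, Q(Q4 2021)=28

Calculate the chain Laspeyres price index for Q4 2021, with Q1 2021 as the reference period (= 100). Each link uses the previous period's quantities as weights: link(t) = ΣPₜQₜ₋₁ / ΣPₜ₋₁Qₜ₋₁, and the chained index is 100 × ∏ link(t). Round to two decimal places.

Link Q1 2021→Q2 2021:
ΣP(Q2 2021)Q(Q1 2021) = 789.88×8 + 206.65×11 + 119.62×28 = 6319.04 + 2273.15 + 3349.36 = 11941.55
ΣP(Q1 2021)Q(Q1 2021) = 738.36×8 + 190.41×11 + 98.19×28 = 5906.88 + 2094.51 + 2749.32 = 10750.71
link = 11941.55/10750.71 = 1.110768
Link Q2 2021→Q3 2021:
ΣP(Q3 2021)Q(Q2 2021) = 745.42×9 + 254.23×12 + 124.56×32 = 6708.78 + 3050.76 + 3985.92 = 13745.46
ΣP(Q2 2021)Q(Q2 2021) = 789.88×9 + 206.65×12 + 119.62×32 = 7108.92 + 2479.8 + 3827.84 = 13416.56
link = 13745.46/13416.56 = 1.024514
Link Q3 2021→Q4 2021:
ΣP(Q4 2021)Q(Q3 2021) = 958.10×8 + 212.67×15 + 125.09×29 = 7664.8 + 3190.05 + 3627.61 = 14482.46
ΣP(Q3 2021)Q(Q3 2021) = 745.42×8 + 254.23×15 + 124.56×29 = 5963.36 + 3813.45 + 3612.24 = 13389.05
link = 14482.46/13389.05 = 1.081664
Chained index = 100 × 1.110768 × 1.024514 × 1.081664 = 123.0932

123.09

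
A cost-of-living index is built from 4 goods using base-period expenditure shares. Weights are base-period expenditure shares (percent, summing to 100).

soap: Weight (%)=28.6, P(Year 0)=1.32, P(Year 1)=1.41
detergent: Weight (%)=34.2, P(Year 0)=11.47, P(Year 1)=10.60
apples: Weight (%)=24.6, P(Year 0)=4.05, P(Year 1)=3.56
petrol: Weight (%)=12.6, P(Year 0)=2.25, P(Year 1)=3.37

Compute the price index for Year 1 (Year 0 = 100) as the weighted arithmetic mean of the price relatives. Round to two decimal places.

102.65

soap: 28.6 × (1.41/1.32) = 28.6 × 1.068182 = 30.5500
detergent: 34.2 × (10.60/11.47) = 34.2 × 0.924150 = 31.6059
apples: 24.6 × (3.56/4.05) = 24.6 × 0.879012 = 21.6237
petrol: 12.6 × (3.37/2.25) = 12.6 × 1.497778 = 18.8720
Index = Σ wᵢ·(p₁ᵢ/p₀ᵢ) = 30.5500 + 31.6059 + 21.6237 + 18.8720 = 102.6516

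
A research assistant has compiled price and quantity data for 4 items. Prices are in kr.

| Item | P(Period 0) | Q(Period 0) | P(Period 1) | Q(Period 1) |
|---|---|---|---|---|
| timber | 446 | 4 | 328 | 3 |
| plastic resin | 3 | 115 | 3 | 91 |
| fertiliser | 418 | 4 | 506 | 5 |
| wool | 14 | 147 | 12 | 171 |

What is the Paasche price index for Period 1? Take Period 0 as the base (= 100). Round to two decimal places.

95.80

Paasche price index uses current-period quantities as weights.
ΣP(Period 1)·Q(Period 1) = 328×3 + 3×91 + 506×5 + 12×171 = 984 + 273 + 2530 + 2052 = 5839
ΣP(Period 0)·Q(Period 1) = 446×3 + 3×91 + 418×5 + 14×171 = 1338 + 273 + 2090 + 2394 = 6095
Index = 5839 / 6095 × 100 = 95.7998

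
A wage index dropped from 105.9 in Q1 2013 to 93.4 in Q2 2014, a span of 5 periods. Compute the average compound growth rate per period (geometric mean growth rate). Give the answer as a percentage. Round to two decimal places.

-2.48%

Growth factor = (93.4/105.9)^(1/5) = (0.881964)^(1/5) = 0.975192
Growth rate = 0.975192 − 1 = -0.024808 = -2.4808%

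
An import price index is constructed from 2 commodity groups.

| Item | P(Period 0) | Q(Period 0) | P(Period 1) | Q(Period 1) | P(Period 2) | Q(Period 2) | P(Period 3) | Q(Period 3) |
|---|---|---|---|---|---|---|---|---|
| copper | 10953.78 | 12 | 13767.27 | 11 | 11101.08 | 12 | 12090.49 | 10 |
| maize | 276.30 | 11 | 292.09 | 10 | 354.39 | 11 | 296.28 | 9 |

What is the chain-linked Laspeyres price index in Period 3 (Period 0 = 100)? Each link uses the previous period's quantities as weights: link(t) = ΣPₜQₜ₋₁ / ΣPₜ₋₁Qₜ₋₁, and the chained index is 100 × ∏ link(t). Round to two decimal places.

Link Period 0→Period 1:
ΣP(Period 1)Q(Period 0) = 13767.27×12 + 292.09×11 = 165207.24 + 3212.99 = 168420.23
ΣP(Period 0)Q(Period 0) = 10953.78×12 + 276.30×11 = 131445.36 + 3039.3 = 134484.66
link = 168420.23/134484.66 = 1.252338
Link Period 1→Period 2:
ΣP(Period 2)Q(Period 1) = 11101.08×11 + 354.39×10 = 122111.88 + 3543.9 = 125655.78
ΣP(Period 1)Q(Period 1) = 13767.27×11 + 292.09×10 = 151439.97 + 2920.9 = 154360.87
link = 125655.78/154360.87 = 0.814039
Link Period 2→Period 3:
ΣP(Period 3)Q(Period 2) = 12090.49×12 + 296.28×11 = 145085.88 + 3259.08 = 148344.96
ΣP(Period 2)Q(Period 2) = 11101.08×12 + 354.39×11 = 133212.96 + 3898.29 = 137111.25
link = 148344.96/137111.25 = 1.081931
Chained index = 100 × 1.252338 × 0.814039 × 1.081931 = 110.2977

110.30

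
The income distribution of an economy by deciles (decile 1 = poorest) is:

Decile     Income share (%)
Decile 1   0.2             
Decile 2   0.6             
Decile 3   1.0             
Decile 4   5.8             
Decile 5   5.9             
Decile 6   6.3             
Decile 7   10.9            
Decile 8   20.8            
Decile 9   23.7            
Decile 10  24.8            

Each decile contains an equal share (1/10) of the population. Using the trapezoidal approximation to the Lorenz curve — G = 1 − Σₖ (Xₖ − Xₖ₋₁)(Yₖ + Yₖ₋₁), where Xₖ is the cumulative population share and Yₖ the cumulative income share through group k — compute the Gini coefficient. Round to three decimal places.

0.498

Cumulative income shares Yₖ: 0.0020, 0.0080, 0.0180, 0.0760, 0.1350, 0.1980, 0.3070, 0.5150, 0.7520, 1.0000
Σ (Xₖ−Xₖ₋₁)(Yₖ+Yₖ₋₁) = (1/10)(0.0020+0.0000) + (1/10)(0.0080+0.0020) + (1/10)(0.0180+0.0080) + (1/10)(0.0760+0.0180) + (1/10)(0.1350+0.0760) + (1/10)(0.1980+0.1350) + (1/10)(0.3070+0.1980) + (1/10)(0.5150+0.3070) + (1/10)(0.7520+0.5150) + (1/10)(1.0000+0.7520)
  = 0.0002 + 0.0010 + 0.0026 + 0.0094 + 0.0211 + 0.0333 + 0.0505 + 0.0822 + 0.1267 + 0.1752 = 0.5022
G = 1 − 0.5022 = 0.4978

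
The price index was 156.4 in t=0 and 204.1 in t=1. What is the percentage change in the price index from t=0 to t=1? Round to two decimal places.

Change = (204.1 − 156.4) / 156.4 × 100
       = 47.7 / 156.4 × 100 = 30.4987%

30.50%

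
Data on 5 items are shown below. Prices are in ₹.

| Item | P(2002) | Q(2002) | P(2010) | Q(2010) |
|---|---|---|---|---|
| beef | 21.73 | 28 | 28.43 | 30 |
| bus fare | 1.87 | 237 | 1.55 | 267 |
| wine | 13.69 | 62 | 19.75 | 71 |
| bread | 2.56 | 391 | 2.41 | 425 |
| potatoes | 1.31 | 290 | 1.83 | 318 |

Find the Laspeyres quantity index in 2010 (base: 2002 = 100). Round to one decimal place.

110.6

Laspeyres quantity index uses base-period prices as weights.
ΣP(2002)·Q(2010) = 21.73×30 + 1.87×267 + 13.69×71 + 2.56×425 + 1.31×318 = 651.9 + 499.29 + 971.99 + 1088 + 416.58 = 3627.76
ΣP(2002)·Q(2002) = 21.73×28 + 1.87×237 + 13.69×62 + 2.56×391 + 1.31×290 = 608.44 + 443.19 + 848.78 + 1000.96 + 379.9 = 3281.27
Index = 3627.76 / 3281.27 × 100 = 110.5596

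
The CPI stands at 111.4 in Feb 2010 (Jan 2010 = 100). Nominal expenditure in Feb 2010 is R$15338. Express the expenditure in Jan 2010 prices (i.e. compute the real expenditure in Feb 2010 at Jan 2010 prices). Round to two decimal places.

Real = Nominal ÷ (Index/100) = 15338 ÷ (111.4/100)
     = 15338 ÷ 1.114 = 13768.4022

13768.40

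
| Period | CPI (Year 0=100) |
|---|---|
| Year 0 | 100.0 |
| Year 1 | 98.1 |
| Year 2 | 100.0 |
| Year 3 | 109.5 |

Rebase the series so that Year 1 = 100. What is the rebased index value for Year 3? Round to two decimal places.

Rebased(Year 3) = 109.5 / 98.1 × 100 = 111.6208

111.62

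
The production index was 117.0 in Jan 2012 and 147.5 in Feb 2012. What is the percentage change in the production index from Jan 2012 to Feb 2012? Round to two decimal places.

26.07%

Change = (147.5 − 117.0) / 117.0 × 100
       = 30.5 / 117.0 × 100 = 26.0684%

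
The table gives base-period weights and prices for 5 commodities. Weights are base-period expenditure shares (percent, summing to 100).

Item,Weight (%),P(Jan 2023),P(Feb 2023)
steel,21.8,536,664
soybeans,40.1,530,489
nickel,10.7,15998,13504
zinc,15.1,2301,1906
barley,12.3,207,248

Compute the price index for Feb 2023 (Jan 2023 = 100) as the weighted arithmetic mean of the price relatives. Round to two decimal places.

100.28

steel: 21.8 × (664/536) = 21.8 × 1.238806 = 27.0060
soybeans: 40.1 × (489/530) = 40.1 × 0.922642 = 36.9979
nickel: 10.7 × (13504/15998) = 10.7 × 0.844106 = 9.0319
zinc: 15.1 × (1906/2301) = 15.1 × 0.828336 = 12.5079
barley: 12.3 × (248/207) = 12.3 × 1.198068 = 14.7362
Index = Σ wᵢ·(p₁ᵢ/p₀ᵢ) = 27.0060 + 36.9979 + 9.0319 + 12.5079 + 14.7362 = 100.2799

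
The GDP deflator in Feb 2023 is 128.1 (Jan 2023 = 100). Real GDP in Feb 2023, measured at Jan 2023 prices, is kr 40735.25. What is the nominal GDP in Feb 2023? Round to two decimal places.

52181.86

Nominal = Real × (Index/100) = 40735.25 × (128.1/100)
        = 40735.25 × 1.281 = 52181.8552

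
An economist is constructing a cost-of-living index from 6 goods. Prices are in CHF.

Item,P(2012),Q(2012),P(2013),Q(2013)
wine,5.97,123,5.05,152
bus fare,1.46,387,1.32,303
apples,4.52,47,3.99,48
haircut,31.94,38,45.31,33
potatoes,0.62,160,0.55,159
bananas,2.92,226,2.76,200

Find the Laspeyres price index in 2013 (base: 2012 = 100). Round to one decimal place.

107.7

Laspeyres price index uses base-period quantities as weights.
ΣP(2013)·Q(2012) = 5.05×123 + 1.32×387 + 3.99×47 + 45.31×38 + 0.55×160 + 2.76×226 = 621.15 + 510.84 + 187.53 + 1721.78 + 88 + 623.76 = 3753.06
ΣP(2012)·Q(2012) = 5.97×123 + 1.46×387 + 4.52×47 + 31.94×38 + 0.62×160 + 2.92×226 = 734.31 + 565.02 + 212.44 + 1213.72 + 99.2 + 659.92 = 3484.61
Index = 3753.06 / 3484.61 × 100 = 107.7039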